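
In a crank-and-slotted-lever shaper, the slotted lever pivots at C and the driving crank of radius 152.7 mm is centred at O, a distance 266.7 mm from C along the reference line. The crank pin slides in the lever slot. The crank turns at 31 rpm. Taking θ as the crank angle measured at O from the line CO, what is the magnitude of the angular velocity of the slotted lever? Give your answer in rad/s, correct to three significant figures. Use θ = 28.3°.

ω = 3.246 rad/s (from 31 rpm).
Crank pin A relative to C: A = (d + r cosθ, r sinθ); lever angle φ = atan2(r sinθ, d + r cosθ).
Differentiating tanφ: φ̇ = rω(d cosθ + r)/(d² + r² + 2dr cosθ).
d² + r² + 2dr cosθ = |CA|² = 0.166161 m²;  d cosθ + r = +0.38752 m.
|ω_lever| = |0.1527·3.246·+0.38752| / 0.166161 = 1.1561 rad/s.

1.16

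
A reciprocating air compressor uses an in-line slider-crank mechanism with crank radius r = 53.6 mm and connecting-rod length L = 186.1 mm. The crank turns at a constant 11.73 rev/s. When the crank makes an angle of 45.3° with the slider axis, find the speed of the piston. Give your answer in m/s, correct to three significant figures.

3.39

ω = 2π·11.7 = 73.7 rad/s
For an in-line slider-crank, x = r cosθ + √(L² − r² sin²θ), so v = −rω sinθ·[1 + r cosθ/√(L² − r² sin²θ)].
With r = 0.0536 m, L = 0.1861 m, θ = 45.3°: √(L² − r² sin²θ) = 0.18216 m.
v = −0.0536·73.7·0.71080·[1 + 0.0536·0.70339/0.18216] = -3.3891 m/s.
|v| = 3.3891 m/s.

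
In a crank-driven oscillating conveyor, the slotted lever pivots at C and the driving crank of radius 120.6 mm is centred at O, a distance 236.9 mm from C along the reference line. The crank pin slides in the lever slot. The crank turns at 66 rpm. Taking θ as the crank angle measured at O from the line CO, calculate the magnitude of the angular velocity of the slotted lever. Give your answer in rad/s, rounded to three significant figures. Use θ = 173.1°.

6.85

ω = 6.912 rad/s (from 66 rpm).
Crank pin A relative to C: A = (d + r cosθ, r sinθ); lever angle φ = atan2(r sinθ, d + r cosθ).
Differentiating tanφ: φ̇ = rω(d cosθ + r)/(d² + r² + 2dr cosθ).
d² + r² + 2dr cosθ = |CA|² = 0.0139395 m²;  d cosθ + r = -0.11458 m.
|ω_lever| = |0.1206·6.912·-0.11458| / 0.0139395 = 6.8517 rad/s.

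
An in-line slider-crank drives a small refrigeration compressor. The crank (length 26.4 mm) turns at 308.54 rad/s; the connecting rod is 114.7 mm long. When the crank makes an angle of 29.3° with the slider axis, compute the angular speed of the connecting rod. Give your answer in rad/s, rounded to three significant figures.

ω = 308.5 rad/s
The rod makes angle φ with the slider axis where L sinφ = r sinθ; differentiating, L cosφ·φ̇ = r ω cosθ.
L cosφ = √(L² − r² sin²θ) = 0.11397 m.
|ω_rod| = r ω |cosθ| / √(L² − r² sin²θ) = 0.0264·308.5·0.87207/0.11397 = 62.327 rad/s.

62.3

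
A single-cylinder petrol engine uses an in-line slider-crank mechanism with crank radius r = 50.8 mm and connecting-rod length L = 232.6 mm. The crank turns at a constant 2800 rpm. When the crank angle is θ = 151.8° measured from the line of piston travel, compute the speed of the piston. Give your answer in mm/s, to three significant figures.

5680

ω = 2π·2800/60 = 293.2 rad/s
For an in-line slider-crank, x = r cosθ + √(L² − r² sin²θ), so v = −rω sinθ·[1 + r cosθ/√(L² − r² sin²θ)].
With r = 0.0508 m, L = 0.2326 m, θ = 151.8°: √(L² − r² sin²θ) = 0.23136 m.
v = −0.0508·293.2·0.47255·[1 + 0.0508·-0.88130/0.23136] = -5.6767 m/s.
|v| = 5.6767 m/s = 5676.7 mm/s.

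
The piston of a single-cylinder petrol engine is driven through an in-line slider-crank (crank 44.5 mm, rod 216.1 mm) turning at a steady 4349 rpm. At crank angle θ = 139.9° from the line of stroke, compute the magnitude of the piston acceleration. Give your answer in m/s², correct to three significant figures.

ω = 2π·4349/60 = 455.4 rad/s
x(θ) = r cosθ + √(L² − r² sin²θ); with ω constant, a = ω²·d²x/dθ².
d²x/dθ² = −r cosθ − r²(cos2θ)/√u − r⁴ sin²2θ/(4u^{3/2}),  u = L² − r² sin²θ = 0.0458776 m².
Substituting r = 0.0445 m, L = 0.2161 m, θ = 139.9°: d²x/dθ² = +0.032368 m.
a = ω²·d²x/dθ² = (455.4)²·(+0.032368) = +6713.6 m/s²;  |a| = 6713.6 m/s².

6710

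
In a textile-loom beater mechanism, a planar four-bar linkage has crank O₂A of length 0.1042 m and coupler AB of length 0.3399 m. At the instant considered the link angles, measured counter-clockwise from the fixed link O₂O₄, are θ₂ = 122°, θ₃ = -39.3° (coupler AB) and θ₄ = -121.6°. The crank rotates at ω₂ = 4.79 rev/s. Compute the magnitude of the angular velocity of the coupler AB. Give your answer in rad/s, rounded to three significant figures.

8.34

ω₂ = 30.1 rad/s (from 4.79 rev/s).
Differentiating the loop-closure r₂e^{iθ₂}+r₃e^{iθ₃}=r₁+r₄e^{iθ₄} gives r₂ω₂e^{iθ₂}+r₃ω₃e^{iθ₃}=r₄ω₄e^{iθ₄}.
Eliminating the other unknown: ω₃ = r₂ω₂ sin(θ₄−θ₂) / [r₃ sin(θ₃−θ₄)].
Numerator sine = +0.89571; denominator sine = +0.99098.
Result = 0.1042·30.1·(+0.89571) / (0.3399·(+0.99098)) = +8.3394 rad/s; magnitude 8.3394 rad/s.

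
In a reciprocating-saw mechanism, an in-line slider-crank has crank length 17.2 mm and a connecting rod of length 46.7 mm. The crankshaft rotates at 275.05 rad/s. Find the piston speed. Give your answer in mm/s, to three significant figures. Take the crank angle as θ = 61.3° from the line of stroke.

ω = 275.1 rad/s
For an in-line slider-crank, x = r cosθ + √(L² − r² sin²θ), so v = −rω sinθ·[1 + r cosθ/√(L² − r² sin²θ)].
With r = 0.0172 m, L = 0.0467 m, θ = 61.3°: √(L² − r² sin²θ) = 0.044196 m.
v = −0.0172·275.1·0.87715·[1 + 0.0172·0.48022/0.044196] = -4.9252 m/s.
|v| = 4.9252 m/s = 4925.2 mm/s.

4930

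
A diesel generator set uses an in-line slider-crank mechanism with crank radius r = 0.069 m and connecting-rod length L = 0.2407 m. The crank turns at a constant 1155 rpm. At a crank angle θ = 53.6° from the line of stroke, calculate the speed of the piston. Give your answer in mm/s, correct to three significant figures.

ω = 2π·1155/60 = 121 rad/s
For an in-line slider-crank, x = r cosθ + √(L² − r² sin²θ), so v = −rω sinθ·[1 + r cosθ/√(L² − r² sin²θ)].
With r = 0.069 m, L = 0.2407 m, θ = 53.6°: √(L² − r² sin²θ) = 0.23421 m.
v = −0.069·121·0.80489·[1 + 0.069·0.59342/0.23421] = -7.8917 m/s.
|v| = 7.8917 m/s = 7891.7 mm/s.

7890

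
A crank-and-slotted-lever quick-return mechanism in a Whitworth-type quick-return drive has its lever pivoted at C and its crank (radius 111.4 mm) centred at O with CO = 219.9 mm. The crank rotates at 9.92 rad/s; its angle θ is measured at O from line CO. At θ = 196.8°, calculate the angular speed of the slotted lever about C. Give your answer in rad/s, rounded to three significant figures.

7.90

ω = 9.92 rad/s
Crank pin A relative to C: A = (d + r cosθ, r sinθ); lever angle φ = atan2(r sinθ, d + r cosθ).
Differentiating tanφ: φ̇ = rω(d cosθ + r)/(d² + r² + 2dr cosθ).
d² + r² + 2dr cosθ = |CA|² = 0.0138633 m²;  d cosθ + r = -0.099115 m.
|ω_lever| = |0.1114·9.92·-0.099115| / 0.0138633 = 7.9007 rad/s.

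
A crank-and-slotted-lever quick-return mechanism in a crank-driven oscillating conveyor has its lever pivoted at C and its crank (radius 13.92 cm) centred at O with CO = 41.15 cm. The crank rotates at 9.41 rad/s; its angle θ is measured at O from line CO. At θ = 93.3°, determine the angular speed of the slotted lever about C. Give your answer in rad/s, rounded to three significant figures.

ω = 9.41 rad/s
Crank pin A relative to C: A = (d + r cosθ, r sinθ); lever angle φ = atan2(r sinθ, d + r cosθ).
Differentiating tanφ: φ̇ = rω(d cosθ + r)/(d² + r² + 2dr cosθ).
d² + r² + 2dr cosθ = |CA|² = 0.182114 m²;  d cosθ + r = +0.11551 m.
|ω_lever| = |0.1392·9.41·+0.11551| / 0.182114 = 0.83083 rad/s.

0.831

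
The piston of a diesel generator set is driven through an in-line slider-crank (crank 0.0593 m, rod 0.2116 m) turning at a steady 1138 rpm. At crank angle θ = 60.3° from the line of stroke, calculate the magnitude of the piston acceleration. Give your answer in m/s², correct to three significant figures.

297

ω = 2π·1138/60 = 119.2 rad/s
x(θ) = r cosθ + √(L² − r² sin²θ); with ω constant, a = ω²·d²x/dθ².
d²x/dθ² = −r cosθ − r²(cos2θ)/√u − r⁴ sin²2θ/(4u^{3/2}),  u = L² − r² sin²θ = 0.0421213 m².
Substituting r = 0.0593 m, L = 0.2116 m, θ = 60.3°: d²x/dθ² = -0.020924 m.
a = ω²·d²x/dθ² = (119.2)²·(-0.020924) = -297.15 m/s²;  |a| = 297.15 m/s².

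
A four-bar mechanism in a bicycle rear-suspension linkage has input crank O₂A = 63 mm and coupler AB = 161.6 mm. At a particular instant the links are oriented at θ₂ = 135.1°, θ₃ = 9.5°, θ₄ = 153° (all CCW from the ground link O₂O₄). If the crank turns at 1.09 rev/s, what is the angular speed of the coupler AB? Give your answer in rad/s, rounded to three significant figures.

1.38

ω₂ = 6.849 rad/s (from 1.09 rev/s).
Differentiating the loop-closure r₂e^{iθ₂}+r₃e^{iθ₃}=r₁+r₄e^{iθ₄} gives r₂ω₂e^{iθ₂}+r₃ω₃e^{iθ₃}=r₄ω₄e^{iθ₄}.
Eliminating the other unknown: ω₃ = r₂ω₂ sin(θ₄−θ₂) / [r₃ sin(θ₃−θ₄)].
Numerator sine = +0.30736; denominator sine = -0.59482.
Result = 0.063·6.849·(+0.30736) / (0.1616·(-0.59482)) = -1.3796 rad/s; magnitude 1.3796 rad/s.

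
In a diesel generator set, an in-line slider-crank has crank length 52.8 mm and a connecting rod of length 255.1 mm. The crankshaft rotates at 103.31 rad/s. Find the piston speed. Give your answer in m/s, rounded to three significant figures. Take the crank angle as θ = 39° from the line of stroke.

3.99

ω = 103.3 rad/s
For an in-line slider-crank, x = r cosθ + √(L² − r² sin²θ), so v = −rω sinθ·[1 + r cosθ/√(L² − r² sin²θ)].
With r = 0.0528 m, L = 0.2551 m, θ = 39°: √(L² − r² sin²θ) = 0.25293 m.
v = −0.0528·103.3·0.62932·[1 + 0.0528·0.77715/0.25293] = -3.9897 m/s.
|v| = 3.9897 m/s.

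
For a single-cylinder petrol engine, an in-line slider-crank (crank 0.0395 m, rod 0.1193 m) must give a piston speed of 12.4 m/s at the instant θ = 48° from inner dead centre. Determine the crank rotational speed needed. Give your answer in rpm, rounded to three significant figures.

For an in-line slider-crank, |v_piston| = rω|sinθ|·[1 + r cosθ/√(L² − r² sin²θ)].
With r = 0.0395 m, L = 0.1193 m, θ = 48°: the bracketed kinematic factor |dx/dθ| = 0.036064 m.
ω = v/|dx/dθ| = 12.4/0.036064 = 343.83 rad/s.
N = 60ω/(2π) = 3283.4 rpm.

3280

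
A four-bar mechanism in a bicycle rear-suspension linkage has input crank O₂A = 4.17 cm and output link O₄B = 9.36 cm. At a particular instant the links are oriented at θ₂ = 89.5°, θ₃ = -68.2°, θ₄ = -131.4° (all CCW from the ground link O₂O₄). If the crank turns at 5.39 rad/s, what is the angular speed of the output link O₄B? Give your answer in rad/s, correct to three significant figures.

ω₂ = 5.39 rad/s
Differentiating the loop-closure r₂e^{iθ₂}+r₃e^{iθ₃}=r₁+r₄e^{iθ₄} gives r₂ω₂e^{iθ₂}+r₃ω₃e^{iθ₃}=r₄ω₄e^{iθ₄}.
Eliminating the other unknown: ω₄ = r₂ω₂ sin(θ₂−θ₃) / [r₄ sin(θ₄−θ₃)].
Numerator sine = +0.37946; denominator sine = -0.89259.
Result = 0.0417·5.39·(+0.37946) / (0.0936·(-0.89259)) = -1.0208 rad/s; magnitude 1.0208 rad/s.

1.02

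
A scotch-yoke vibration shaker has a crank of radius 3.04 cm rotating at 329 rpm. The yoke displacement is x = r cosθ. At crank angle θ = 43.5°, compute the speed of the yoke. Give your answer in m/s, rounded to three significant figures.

ω = 34.45 rad/s (from 329 rpm).
x = r cosθ ⇒ ẋ = −rω sinθ.
|v| = rω|sinθ| = 0.0304·34.45·|sin 43.5°| = 0.72096 m/s.

0.721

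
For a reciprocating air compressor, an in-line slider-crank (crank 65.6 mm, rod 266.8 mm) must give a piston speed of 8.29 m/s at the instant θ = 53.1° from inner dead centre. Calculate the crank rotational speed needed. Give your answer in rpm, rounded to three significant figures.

For an in-line slider-crank, |v_piston| = rω|sinθ|·[1 + r cosθ/√(L² − r² sin²θ)].
With r = 0.0656 m, L = 0.2668 m, θ = 53.1°: the bracketed kinematic factor |dx/dθ| = 0.060358 m.
ω = v/|dx/dθ| = 8.29/0.060358 = 137.35 rad/s.
N = 60ω/(2π) = 1311.6 rpm.

1310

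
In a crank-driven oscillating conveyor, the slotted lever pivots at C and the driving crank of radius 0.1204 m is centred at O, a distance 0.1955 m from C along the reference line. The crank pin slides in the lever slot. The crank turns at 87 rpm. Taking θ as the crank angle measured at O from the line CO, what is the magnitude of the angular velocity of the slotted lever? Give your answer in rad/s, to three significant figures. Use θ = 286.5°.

2.92

ω = 9.111 rad/s (from 87 rpm).
Crank pin A relative to C: A = (d + r cosθ, r sinθ); lever angle φ = atan2(r sinθ, d + r cosθ).
Differentiating tanφ: φ̇ = rω(d cosθ + r)/(d² + r² + 2dr cosθ).
d² + r² + 2dr cosθ = |CA|² = 0.0660868 m²;  d cosθ + r = +0.17592 m.
|ω_lever| = |0.1204·9.111·+0.17592| / 0.0660868 = 2.92 rad/s.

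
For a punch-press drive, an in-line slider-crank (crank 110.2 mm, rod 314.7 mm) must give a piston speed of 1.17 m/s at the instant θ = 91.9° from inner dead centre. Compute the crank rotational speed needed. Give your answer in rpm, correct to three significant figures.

103

For an in-line slider-crank, |v_piston| = rω|sinθ|·[1 + r cosθ/√(L² − r² sin²θ)].
With r = 0.1102 m, L = 0.3147 m, θ = 91.9°: the bracketed kinematic factor |dx/dθ| = 0.10877 m.
ω = v/|dx/dθ| = 1.17/0.10877 = 10.756 rad/s.
N = 60ω/(2π) = 102.71 rpm.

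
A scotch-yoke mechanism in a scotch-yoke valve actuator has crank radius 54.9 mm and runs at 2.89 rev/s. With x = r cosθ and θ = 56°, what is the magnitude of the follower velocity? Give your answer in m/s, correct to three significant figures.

ω = 18.16 rad/s (from 2.89 rev/s).
x = r cosθ ⇒ ẋ = −rω sinθ.
|v| = rω|sinθ| = 0.0549·18.16·|sin 56°| = 0.82646 m/s.

0.826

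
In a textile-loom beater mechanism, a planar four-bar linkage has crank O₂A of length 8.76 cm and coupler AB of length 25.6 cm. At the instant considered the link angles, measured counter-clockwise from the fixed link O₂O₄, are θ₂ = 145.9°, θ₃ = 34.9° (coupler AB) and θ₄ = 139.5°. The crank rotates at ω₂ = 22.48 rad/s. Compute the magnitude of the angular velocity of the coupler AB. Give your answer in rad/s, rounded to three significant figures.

ω₂ = 22.48 rad/s
Differentiating the loop-closure r₂e^{iθ₂}+r₃e^{iθ₃}=r₁+r₄e^{iθ₄} gives r₂ω₂e^{iθ₂}+r₃ω₃e^{iθ₃}=r₄ω₄e^{iθ₄}.
Eliminating the other unknown: ω₃ = r₂ω₂ sin(θ₄−θ₂) / [r₃ sin(θ₃−θ₄)].
Numerator sine = -0.11147; denominator sine = -0.96771.
Result = 0.0876·22.48·(-0.11147) / (0.256·(-0.96771)) = +0.88607 rad/s; magnitude 0.88607 rad/s.

0.886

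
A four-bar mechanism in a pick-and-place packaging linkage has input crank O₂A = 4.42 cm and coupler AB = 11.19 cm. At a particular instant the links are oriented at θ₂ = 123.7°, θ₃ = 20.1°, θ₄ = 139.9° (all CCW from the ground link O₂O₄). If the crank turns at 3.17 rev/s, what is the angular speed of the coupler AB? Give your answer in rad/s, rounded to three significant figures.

2.53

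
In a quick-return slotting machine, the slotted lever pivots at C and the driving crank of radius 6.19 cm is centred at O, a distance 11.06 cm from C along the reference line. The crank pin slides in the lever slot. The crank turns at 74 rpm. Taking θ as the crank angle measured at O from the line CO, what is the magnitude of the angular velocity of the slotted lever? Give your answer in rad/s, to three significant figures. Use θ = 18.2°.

2.75

ω = 7.749 rad/s (from 74 rpm).
Crank pin A relative to C: A = (d + r cosθ, r sinθ); lever angle φ = atan2(r sinθ, d + r cosθ).
Differentiating tanφ: φ̇ = rω(d cosθ + r)/(d² + r² + 2dr cosθ).
d² + r² + 2dr cosθ = |CA|² = 0.0290713 m²;  d cosθ + r = +0.16697 m.
|ω_lever| = |0.0619·7.749·+0.16697| / 0.0290713 = 2.755 rad/s.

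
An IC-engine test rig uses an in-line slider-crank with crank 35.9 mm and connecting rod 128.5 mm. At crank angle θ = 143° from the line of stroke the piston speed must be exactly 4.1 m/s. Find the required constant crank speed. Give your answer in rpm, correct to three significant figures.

For an in-line slider-crank, |v_piston| = rω|sinθ|·[1 + r cosθ/√(L² − r² sin²θ)].
With r = 0.0359 m, L = 0.1285 m, θ = 143°: the bracketed kinematic factor |dx/dθ| = 0.016715 m.
ω = v/|dx/dθ| = 4.1/0.016715 = 245.29 rad/s.
N = 60ω/(2π) = 2342.3 rpm.

2340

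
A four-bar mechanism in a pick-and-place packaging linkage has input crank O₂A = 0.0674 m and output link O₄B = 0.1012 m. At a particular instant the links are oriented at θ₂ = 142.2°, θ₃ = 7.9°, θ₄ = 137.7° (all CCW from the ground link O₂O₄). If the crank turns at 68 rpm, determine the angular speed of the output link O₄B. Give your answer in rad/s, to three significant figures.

ω₂ = 7.121 rad/s (from 68 rpm).
Differentiating the loop-closure r₂e^{iθ₂}+r₃e^{iθ₃}=r₁+r₄e^{iθ₄} gives r₂ω₂e^{iθ₂}+r₃ω₃e^{iθ₃}=r₄ω₄e^{iθ₄}.
Eliminating the other unknown: ω₄ = r₂ω₂ sin(θ₂−θ₃) / [r₄ sin(θ₄−θ₃)].
Numerator sine = +0.71569; denominator sine = +0.76828.
Result = 0.0674·7.121·(+0.71569) / (0.1012·(+0.76828)) = +4.418 rad/s; magnitude 4.418 rad/s.

4.42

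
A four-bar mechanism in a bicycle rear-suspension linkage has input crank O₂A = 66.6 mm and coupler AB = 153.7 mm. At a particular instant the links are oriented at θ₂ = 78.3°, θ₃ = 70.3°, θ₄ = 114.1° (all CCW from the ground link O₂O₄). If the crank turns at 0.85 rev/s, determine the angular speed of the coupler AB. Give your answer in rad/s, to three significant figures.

ω₂ = 5.341 rad/s (from 0.85 rev/s).
Differentiating the loop-closure r₂e^{iθ₂}+r₃e^{iθ₃}=r₁+r₄e^{iθ₄} gives r₂ω₂e^{iθ₂}+r₃ω₃e^{iθ₃}=r₄ω₄e^{iθ₄}.
Eliminating the other unknown: ω₃ = r₂ω₂ sin(θ₄−θ₂) / [r₃ sin(θ₃−θ₄)].
Numerator sine = +0.58496; denominator sine = -0.69214.
Result = 0.0666·5.341·(+0.58496) / (0.1537·(-0.69214)) = -1.9558 rad/s; magnitude 1.9558 rad/s.

1.96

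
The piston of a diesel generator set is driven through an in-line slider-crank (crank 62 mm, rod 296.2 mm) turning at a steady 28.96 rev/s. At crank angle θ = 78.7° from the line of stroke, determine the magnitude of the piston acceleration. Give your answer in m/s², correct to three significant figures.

2.34

ω = 2π·29 = 182 rad/s
x(θ) = r cosθ + √(L² − r² sin²θ); with ω constant, a = ω²·d²x/dθ².
d²x/dθ² = −r cosθ − r²(cos2θ)/√u − r⁴ sin²2θ/(4u^{3/2}),  u = L² − r² sin²θ = 0.084038 m².
Substituting r = 0.062 m, L = 0.2962 m, θ = 78.7°: d²x/dθ² = +7.0767e-05 m.
a = ω²·d²x/dθ² = (182)²·(+7.0767e-05) = +2.3431 m/s²;  |a| = 2.3431 m/s².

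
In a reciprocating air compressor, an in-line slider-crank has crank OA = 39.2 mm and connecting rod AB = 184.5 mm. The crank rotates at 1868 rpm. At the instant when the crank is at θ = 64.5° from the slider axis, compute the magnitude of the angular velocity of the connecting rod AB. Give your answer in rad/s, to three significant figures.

ω = 195.6 rad/s (converted from 1868 rpm).
The rod makes angle φ with the slider axis where L sinφ = r sinθ; differentiating, L cosφ·φ̇ = r ω cosθ.
L cosφ = √(L² − r² sin²θ) = 0.18108 m.
|ω_rod| = r ω |cosθ| / √(L² − r² sin²θ) = 0.0392·195.6·0.43051/0.18108 = 18.231 rad/s.

18.2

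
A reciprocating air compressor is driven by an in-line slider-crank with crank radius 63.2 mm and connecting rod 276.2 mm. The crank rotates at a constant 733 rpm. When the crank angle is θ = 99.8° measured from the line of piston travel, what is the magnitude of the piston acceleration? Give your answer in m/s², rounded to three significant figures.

146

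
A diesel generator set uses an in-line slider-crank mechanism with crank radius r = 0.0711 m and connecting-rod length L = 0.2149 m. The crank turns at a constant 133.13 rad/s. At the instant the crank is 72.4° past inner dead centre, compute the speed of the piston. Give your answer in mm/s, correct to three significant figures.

ω = 133.1 rad/s
For an in-line slider-crank, x = r cosθ + √(L² − r² sin²θ), so v = −rω sinθ·[1 + r cosθ/√(L² − r² sin²θ)].
With r = 0.0711 m, L = 0.2149 m, θ = 72.4°: √(L² − r² sin²θ) = 0.20393 m.
v = −0.0711·133.1·0.95319·[1 + 0.0711·0.30237/0.20393] = -9.9736 m/s.
|v| = 9.9736 m/s = 9973.6 mm/s.

9970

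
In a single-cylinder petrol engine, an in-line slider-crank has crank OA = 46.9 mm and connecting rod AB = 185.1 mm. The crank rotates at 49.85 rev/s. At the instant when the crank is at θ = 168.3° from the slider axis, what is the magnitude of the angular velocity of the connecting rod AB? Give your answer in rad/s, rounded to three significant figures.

77.8

ω = 313.2 rad/s (converted from 49.85 rev/s).
The rod makes angle φ with the slider axis where L sinφ = r sinθ; differentiating, L cosφ·φ̇ = r ω cosθ.
L cosφ = √(L² − r² sin²θ) = 0.18486 m.
|ω_rod| = r ω |cosθ| / √(L² − r² sin²θ) = 0.0469·313.2·0.97922/0.18486 = 77.816 rad/s.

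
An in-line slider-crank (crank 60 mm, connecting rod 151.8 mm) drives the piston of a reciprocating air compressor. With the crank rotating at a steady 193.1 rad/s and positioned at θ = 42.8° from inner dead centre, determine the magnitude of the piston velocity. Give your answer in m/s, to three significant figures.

10.2

ω = 193.1 rad/s
For an in-line slider-crank, x = r cosθ + √(L² − r² sin²θ), so v = −rω sinθ·[1 + r cosθ/√(L² − r² sin²θ)].
With r = 0.06 m, L = 0.1518 m, θ = 42.8°: √(L² − r² sin²θ) = 0.14622 m.
v = −0.06·193.1·0.67944·[1 + 0.06·0.73373/0.14622] = -10.242 m/s.
|v| = 10.242 m/s.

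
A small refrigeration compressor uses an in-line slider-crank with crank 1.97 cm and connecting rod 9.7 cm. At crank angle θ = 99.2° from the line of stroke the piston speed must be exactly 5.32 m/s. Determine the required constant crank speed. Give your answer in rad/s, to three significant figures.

For an in-line slider-crank, |v_piston| = rω|sinθ|·[1 + r cosθ/√(L² − r² sin²θ)].
With r = 0.0197 m, L = 0.097 m, θ = 99.2°: the bracketed kinematic factor |dx/dθ| = 0.018802 m.
ω = v/|dx/dθ| = 5.32/0.018802 = 282.95 rad/s.

283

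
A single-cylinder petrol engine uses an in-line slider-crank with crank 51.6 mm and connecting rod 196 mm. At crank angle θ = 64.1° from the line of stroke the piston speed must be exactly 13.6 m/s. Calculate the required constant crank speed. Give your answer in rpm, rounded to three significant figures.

For an in-line slider-crank, |v_piston| = rω|sinθ|·[1 + r cosθ/√(L² − r² sin²θ)].
With r = 0.0516 m, L = 0.196 m, θ = 64.1°: the bracketed kinematic factor |dx/dθ| = 0.051911 m.
ω = v/|dx/dθ| = 13.6/0.051911 = 261.99 rad/s.
N = 60ω/(2π) = 2501.8 rpm.

2500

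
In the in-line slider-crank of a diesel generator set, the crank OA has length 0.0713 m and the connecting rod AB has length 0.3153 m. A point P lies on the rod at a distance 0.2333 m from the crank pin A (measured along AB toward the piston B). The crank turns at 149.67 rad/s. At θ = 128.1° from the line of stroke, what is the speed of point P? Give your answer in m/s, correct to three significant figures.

7.71

ω = 149.7 rad/s.  Crank-pin speed |V_A| = rω = 10.671 m/s, perpendicular to OA.
Rod angle: sinφ = −(r/L) sinθ ⇒ φ = -10.251°; ω_rod = −rω cosθ/√(L²−r²sin²θ) = +21.223 rad/s.
V_P = V_A + ω_rod × AP, with AP = 0.2333 m along the rod.
Components: V_Px = −rω sinθ − a·ω_rod·sinφ = -7.5167 m/s;  V_Py = rω cosθ + a·ω_rod·cosφ = -1.7125 m/s.
|V_P| = √(V_Px² + V_Py²) = 7.7093 m/s.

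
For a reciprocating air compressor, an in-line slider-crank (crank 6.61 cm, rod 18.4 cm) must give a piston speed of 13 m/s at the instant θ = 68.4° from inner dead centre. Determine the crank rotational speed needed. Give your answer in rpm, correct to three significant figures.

1770

For an in-line slider-crank, |v_piston| = rω|sinθ|·[1 + r cosθ/√(L² − r² sin²θ)].
With r = 0.0661 m, L = 0.184 m, θ = 68.4°: the bracketed kinematic factor |dx/dθ| = 0.070081 m.
ω = v/|dx/dθ| = 13/0.070081 = 185.5 rad/s.
N = 60ω/(2π) = 1771.4 rpm.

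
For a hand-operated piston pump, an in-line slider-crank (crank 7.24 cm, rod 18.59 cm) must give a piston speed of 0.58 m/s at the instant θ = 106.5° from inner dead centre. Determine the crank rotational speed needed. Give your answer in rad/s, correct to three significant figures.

For an in-line slider-crank, |v_piston| = rω|sinθ|·[1 + r cosθ/√(L² − r² sin²θ)].
With r = 0.0724 m, L = 0.1859 m, θ = 106.5°: the bracketed kinematic factor |dx/dθ| = 0.061141 m.
ω = v/|dx/dθ| = 0.58/0.061141 = 9.4862 rad/s.

9.49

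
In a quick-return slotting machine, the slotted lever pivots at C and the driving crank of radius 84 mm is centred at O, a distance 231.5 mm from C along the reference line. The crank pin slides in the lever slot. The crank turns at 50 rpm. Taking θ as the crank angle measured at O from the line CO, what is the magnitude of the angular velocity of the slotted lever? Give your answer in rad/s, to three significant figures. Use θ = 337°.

1.35

ω = 5.236 rad/s (from 50 rpm).
Crank pin A relative to C: A = (d + r cosθ, r sinθ); lever angle φ = atan2(r sinθ, d + r cosθ).
Differentiating tanφ: φ̇ = rω(d cosθ + r)/(d² + r² + 2dr cosθ).
d² + r² + 2dr cosθ = |CA|² = 0.0964485 m²;  d cosθ + r = +0.2971 m.
|ω_lever| = |0.084·5.236·+0.2971| / 0.0964485 = 1.3548 rad/s.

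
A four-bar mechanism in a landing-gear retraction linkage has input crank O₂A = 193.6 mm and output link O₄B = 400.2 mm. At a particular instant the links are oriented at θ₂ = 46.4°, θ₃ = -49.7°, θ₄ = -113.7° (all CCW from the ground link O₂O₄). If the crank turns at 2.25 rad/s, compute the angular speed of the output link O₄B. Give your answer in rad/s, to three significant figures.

ω₂ = 2.25 rad/s
Differentiating the loop-closure r₂e^{iθ₂}+r₃e^{iθ₃}=r₁+r₄e^{iθ₄} gives r₂ω₂e^{iθ₂}+r₃ω₃e^{iθ₃}=r₄ω₄e^{iθ₄}.
Eliminating the other unknown: ω₄ = r₂ω₂ sin(θ₂−θ₃) / [r₄ sin(θ₄−θ₃)].
Numerator sine = +0.99434; denominator sine = -0.89879.
Result = 0.1936·2.25·(+0.99434) / (0.4002·(-0.89879)) = -1.2042 rad/s; magnitude 1.2042 rad/s.

1.20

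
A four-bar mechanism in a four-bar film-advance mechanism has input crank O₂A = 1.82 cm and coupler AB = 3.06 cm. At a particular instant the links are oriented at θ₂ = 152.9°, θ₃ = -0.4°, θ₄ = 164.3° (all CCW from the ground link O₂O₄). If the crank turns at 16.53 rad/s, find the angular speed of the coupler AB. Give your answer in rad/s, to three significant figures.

ω₂ = 16.53 rad/s
Differentiating the loop-closure r₂e^{iθ₂}+r₃e^{iθ₃}=r₁+r₄e^{iθ₄} gives r₂ω₂e^{iθ₂}+r₃ω₃e^{iθ₃}=r₄ω₄e^{iθ₄}.
Eliminating the other unknown: ω₃ = r₂ω₂ sin(θ₄−θ₂) / [r₃ sin(θ₃−θ₄)].
Numerator sine = +0.19766; denominator sine = -0.26387.
Result = 0.0182·16.53·(+0.19766) / (0.0306·(-0.26387)) = -7.3645 rad/s; magnitude 7.3645 rad/s.

7.36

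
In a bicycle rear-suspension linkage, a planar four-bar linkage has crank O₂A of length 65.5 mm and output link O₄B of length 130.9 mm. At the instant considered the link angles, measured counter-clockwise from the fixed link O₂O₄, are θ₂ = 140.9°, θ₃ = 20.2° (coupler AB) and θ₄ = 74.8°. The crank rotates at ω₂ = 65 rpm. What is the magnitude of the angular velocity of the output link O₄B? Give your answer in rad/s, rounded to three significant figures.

ω₂ = 6.807 rad/s (from 65 rpm).
Differentiating the loop-closure r₂e^{iθ₂}+r₃e^{iθ₃}=r₁+r₄e^{iθ₄} gives r₂ω₂e^{iθ₂}+r₃ω₃e^{iθ₃}=r₄ω₄e^{iθ₄}.
Eliminating the other unknown: ω₄ = r₂ω₂ sin(θ₂−θ₃) / [r₄ sin(θ₄−θ₃)].
Numerator sine = +0.85985; denominator sine = +0.81513.
Result = 0.0655·6.807·(+0.85985) / (0.1309·(+0.81513)) = +3.5929 rad/s; magnitude 3.5929 rad/s.

3.59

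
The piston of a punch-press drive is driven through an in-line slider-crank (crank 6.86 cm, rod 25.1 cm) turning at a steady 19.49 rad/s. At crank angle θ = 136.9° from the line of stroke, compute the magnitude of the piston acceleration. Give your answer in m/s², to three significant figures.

ω = 19.49 rad/s
x(θ) = r cosθ + √(L² − r² sin²θ); with ω constant, a = ω²·d²x/dθ².
d²x/dθ² = −r cosθ − r²(cos2θ)/√u − r⁴ sin²2θ/(4u^{3/2}),  u = L² − r² sin²θ = 0.060804 m².
Substituting r = 0.0686 m, L = 0.251 m, θ = 136.9°: d²x/dθ² = +0.048457 m.
a = ω²·d²x/dθ² = (19.49)²·(+0.048457) = +18.407 m/s²;  |a| = 18.407 m/s².

18.4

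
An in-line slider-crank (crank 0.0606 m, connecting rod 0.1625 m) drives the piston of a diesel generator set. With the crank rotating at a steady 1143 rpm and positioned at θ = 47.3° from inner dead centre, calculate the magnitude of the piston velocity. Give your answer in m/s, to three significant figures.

6.73

ω = 2π·1143/60 = 119.7 rad/s
For an in-line slider-crank, x = r cosθ + √(L² − r² sin²θ), so v = −rω sinθ·[1 + r cosθ/√(L² − r² sin²θ)].
With r = 0.0606 m, L = 0.1625 m, θ = 47.3°: √(L² − r² sin²θ) = 0.15628 m.
v = −0.0606·119.7·0.73491·[1 + 0.0606·0.67816/0.15628] = -6.7325 m/s.
|v| = 6.7325 m/s.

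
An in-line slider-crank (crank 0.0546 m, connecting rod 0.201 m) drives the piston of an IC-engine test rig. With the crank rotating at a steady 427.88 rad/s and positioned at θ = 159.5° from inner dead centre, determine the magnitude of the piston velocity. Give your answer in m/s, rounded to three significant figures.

6.09

ω = 427.9 rad/s
For an in-line slider-crank, x = r cosθ + √(L² − r² sin²θ), so v = −rω sinθ·[1 + r cosθ/√(L² − r² sin²θ)].
With r = 0.0546 m, L = 0.201 m, θ = 159.5°: √(L² − r² sin²θ) = 0.20009 m.
v = −0.0546·427.9·0.35021·[1 + 0.0546·-0.93667/0.20009] = -6.0904 m/s.
|v| = 6.0904 m/s.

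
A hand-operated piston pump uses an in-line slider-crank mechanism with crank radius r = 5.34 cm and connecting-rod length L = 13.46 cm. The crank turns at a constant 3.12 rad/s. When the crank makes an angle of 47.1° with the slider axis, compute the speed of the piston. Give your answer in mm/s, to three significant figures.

156

ω = 3.12 rad/s
For an in-line slider-crank, x = r cosθ + √(L² − r² sin²θ), so v = −rω sinθ·[1 + r cosθ/√(L² − r² sin²θ)].
With r = 0.0534 m, L = 0.1346 m, θ = 47.1°: √(L² − r² sin²θ) = 0.12879 m.
v = −0.0534·3.12·0.73254·[1 + 0.0534·0.68072/0.12879] = -0.15649 m/s.
|v| = 0.15649 m/s = 156.49 mm/s.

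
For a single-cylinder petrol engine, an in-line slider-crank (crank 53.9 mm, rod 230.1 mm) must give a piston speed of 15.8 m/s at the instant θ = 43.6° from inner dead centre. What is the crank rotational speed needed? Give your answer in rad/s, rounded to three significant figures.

For an in-line slider-crank, |v_piston| = rω|sinθ|·[1 + r cosθ/√(L² − r² sin²θ)].
With r = 0.0539 m, L = 0.2301 m, θ = 43.6°: the bracketed kinematic factor |dx/dθ| = 0.04356 m.
ω = v/|dx/dθ| = 15.8/0.04356 = 362.72 rad/s.

363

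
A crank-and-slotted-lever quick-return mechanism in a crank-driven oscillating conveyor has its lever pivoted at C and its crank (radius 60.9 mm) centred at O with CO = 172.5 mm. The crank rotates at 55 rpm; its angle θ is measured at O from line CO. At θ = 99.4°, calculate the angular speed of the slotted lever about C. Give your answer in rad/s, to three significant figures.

ω = 5.76 rad/s (from 55 rpm).
Crank pin A relative to C: A = (d + r cosθ, r sinθ); lever angle φ = atan2(r sinθ, d + r cosθ).
Differentiating tanφ: φ̇ = rω(d cosθ + r)/(d² + r² + 2dr cosθ).
d² + r² + 2dr cosθ = |CA|² = 0.0300335 m²;  d cosθ + r = +0.032726 m.
|ω_lever| = |0.0609·5.76·+0.032726| / 0.0300335 = 0.38221 rad/s.

0.382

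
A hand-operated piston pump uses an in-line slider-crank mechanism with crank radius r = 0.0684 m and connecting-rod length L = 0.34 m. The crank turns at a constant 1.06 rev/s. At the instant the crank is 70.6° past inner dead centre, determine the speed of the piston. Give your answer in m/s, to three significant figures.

ω = 2π·1.06 = 6.66 rad/s
For an in-line slider-crank, x = r cosθ + √(L² − r² sin²θ), so v = −rω sinθ·[1 + r cosθ/√(L² − r² sin²θ)].
With r = 0.0684 m, L = 0.34 m, θ = 70.6°: √(L² − r² sin²θ) = 0.33382 m.
v = −0.0684·6.66·0.94322·[1 + 0.0684·0.33216/0.33382] = -0.45894 m/s.
|v| = 0.45894 m/s.

0.459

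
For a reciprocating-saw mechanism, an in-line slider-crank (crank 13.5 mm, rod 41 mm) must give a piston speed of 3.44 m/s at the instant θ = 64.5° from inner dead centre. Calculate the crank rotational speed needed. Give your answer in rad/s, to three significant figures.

246

For an in-line slider-crank, |v_piston| = rω|sinθ|·[1 + r cosθ/√(L² − r² sin²θ)].
With r = 0.0135 m, L = 0.041 m, θ = 64.5°: the bracketed kinematic factor |dx/dθ| = 0.013994 m.
ω = v/|dx/dθ| = 3.44/0.013994 = 245.82 rad/s.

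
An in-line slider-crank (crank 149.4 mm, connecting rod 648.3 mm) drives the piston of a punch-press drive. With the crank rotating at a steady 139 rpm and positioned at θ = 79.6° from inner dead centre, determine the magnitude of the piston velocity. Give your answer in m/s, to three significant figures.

ω = 2π·139/60 = 14.56 rad/s
For an in-line slider-crank, x = r cosθ + √(L² − r² sin²θ), so v = −rω sinθ·[1 + r cosθ/√(L² − r² sin²θ)].
With r = 0.1494 m, L = 0.6483 m, θ = 79.6°: √(L² − r² sin²θ) = 0.63143 m.
v = −0.1494·14.56·0.98357·[1 + 0.1494·0.18052/0.63143] = -2.2303 m/s.
|v| = 2.2303 m/s.

2.23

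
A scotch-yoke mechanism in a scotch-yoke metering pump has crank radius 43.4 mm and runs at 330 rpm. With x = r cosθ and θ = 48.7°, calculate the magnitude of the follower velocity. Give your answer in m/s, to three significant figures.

1.13

ω = 34.56 rad/s (from 330 rpm).
x = r cosθ ⇒ ẋ = −rω sinθ.
|v| = rω|sinθ| = 0.0434·34.56·|sin 48.7°| = 1.1267 m/s.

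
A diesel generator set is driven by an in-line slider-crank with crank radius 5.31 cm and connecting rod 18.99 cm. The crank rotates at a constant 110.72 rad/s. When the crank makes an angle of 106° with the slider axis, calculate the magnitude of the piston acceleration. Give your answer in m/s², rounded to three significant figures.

ω = 110.7 rad/s
x(θ) = r cosθ + √(L² − r² sin²θ); with ω constant, a = ω²·d²x/dθ².
d²x/dθ² = −r cosθ − r²(cos2θ)/√u − r⁴ sin²2θ/(4u^{3/2}),  u = L² − r² sin²θ = 0.0334566 m².
Substituting r = 0.0531 m, L = 0.1899 m, θ = 106°: d²x/dθ² = +0.027618 m.
a = ω²·d²x/dθ² = (110.7)²·(+0.027618) = +338.57 m/s²;  |a| = 338.57 m/s².

339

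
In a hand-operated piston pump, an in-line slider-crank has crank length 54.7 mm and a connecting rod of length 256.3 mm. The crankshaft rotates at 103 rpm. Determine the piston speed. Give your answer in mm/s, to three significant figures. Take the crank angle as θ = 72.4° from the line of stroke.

599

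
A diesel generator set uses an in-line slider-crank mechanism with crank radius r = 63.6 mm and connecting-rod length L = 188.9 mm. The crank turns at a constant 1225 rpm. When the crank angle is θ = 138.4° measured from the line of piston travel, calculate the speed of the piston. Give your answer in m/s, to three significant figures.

4.02

ω = 2π·1225/60 = 128.3 rad/s
For an in-line slider-crank, x = r cosθ + √(L² − r² sin²θ), so v = −rω sinθ·[1 + r cosθ/√(L² − r² sin²θ)].
With r = 0.0636 m, L = 0.1889 m, θ = 138.4°: √(L² − r² sin²θ) = 0.18412 m.
v = −0.0636·128.3·0.66393·[1 + 0.0636·-0.74780/0.18412] = -4.0176 m/s.
|v| = 4.0176 m/s.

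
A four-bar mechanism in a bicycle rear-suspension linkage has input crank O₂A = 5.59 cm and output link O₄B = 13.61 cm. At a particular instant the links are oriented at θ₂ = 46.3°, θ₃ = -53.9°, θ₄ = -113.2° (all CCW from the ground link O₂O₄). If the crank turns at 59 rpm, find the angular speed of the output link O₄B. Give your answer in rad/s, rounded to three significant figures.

2.90

ω₂ = 6.178 rad/s (from 59 rpm).
Differentiating the loop-closure r₂e^{iθ₂}+r₃e^{iθ₃}=r₁+r₄e^{iθ₄} gives r₂ω₂e^{iθ₂}+r₃ω₃e^{iθ₃}=r₄ω₄e^{iθ₄}.
Eliminating the other unknown: ω₄ = r₂ω₂ sin(θ₂−θ₃) / [r₄ sin(θ₄−θ₃)].
Numerator sine = +0.98420; denominator sine = -0.85985.
Result = 0.0559·6.178·(+0.98420) / (0.1361·(-0.85985)) = -2.9046 rad/s; magnitude 2.9046 rad/s.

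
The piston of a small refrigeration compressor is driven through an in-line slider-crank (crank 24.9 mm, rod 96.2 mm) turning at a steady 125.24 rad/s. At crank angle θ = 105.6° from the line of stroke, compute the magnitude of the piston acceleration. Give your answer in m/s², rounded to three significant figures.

ω = 125.2 rad/s
x(θ) = r cosθ + √(L² − r² sin²θ); with ω constant, a = ω²·d²x/dθ².
d²x/dθ² = −r cosθ − r²(cos2θ)/√u − r⁴ sin²2θ/(4u^{3/2}),  u = L² − r² sin²θ = 0.00867927 m².
Substituting r = 0.0249 m, L = 0.0962 m, θ = 105.6°: d²x/dθ² = +0.012357 m.
a = ω²·d²x/dθ² = (125.2)²·(+0.012357) = +193.82 m/s²;  |a| = 193.82 m/s².

194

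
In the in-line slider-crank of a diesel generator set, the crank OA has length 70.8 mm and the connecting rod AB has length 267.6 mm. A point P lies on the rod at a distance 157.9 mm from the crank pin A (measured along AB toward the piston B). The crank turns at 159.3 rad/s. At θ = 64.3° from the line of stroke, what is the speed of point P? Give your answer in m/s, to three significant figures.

ω = 159.3 rad/s.  Crank-pin speed |V_A| = rω = 11.278 m/s, perpendicular to OA.
Rod angle: sinφ = −(r/L) sinθ ⇒ φ = -13.792°; ω_rod = −rω cosθ/√(L²−r²sin²θ) = -18.82 rad/s.
V_P = V_A + ω_rod × AP, with AP = 0.1579 m along the rod.
Components: V_Px = −rω sinθ − a·ω_rod·sinφ = -10.871 m/s;  V_Py = rω cosθ + a·ω_rod·cosφ = +2.005 m/s.
|V_P| = √(V_Px² + V_Py²) = 11.055 m/s.

11.1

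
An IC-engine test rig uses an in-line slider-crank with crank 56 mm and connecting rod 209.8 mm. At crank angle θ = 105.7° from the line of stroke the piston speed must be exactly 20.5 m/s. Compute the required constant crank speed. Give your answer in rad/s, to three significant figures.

For an in-line slider-crank, |v_piston| = rω|sinθ|·[1 + r cosθ/√(L² − r² sin²θ)].
With r = 0.056 m, L = 0.2098 m, θ = 105.7°: the bracketed kinematic factor |dx/dθ| = 0.049882 m.
ω = v/|dx/dθ| = 20.5/0.049882 = 410.97 rad/s.

411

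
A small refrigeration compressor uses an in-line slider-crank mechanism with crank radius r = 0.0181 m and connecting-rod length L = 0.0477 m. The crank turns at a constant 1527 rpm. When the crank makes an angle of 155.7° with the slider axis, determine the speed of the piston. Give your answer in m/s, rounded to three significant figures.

0.774

ω = 2π·1527/60 = 159.9 rad/s
For an in-line slider-crank, x = r cosθ + √(L² − r² sin²θ), so v = −rω sinθ·[1 + r cosθ/√(L² − r² sin²θ)].
With r = 0.0181 m, L = 0.0477 m, θ = 155.7°: √(L² − r² sin²θ) = 0.047115 m.
v = −0.0181·159.9·0.41151·[1 + 0.0181·-0.91140/0.047115] = -0.77403 m/s.
|v| = 0.77403 m/s.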